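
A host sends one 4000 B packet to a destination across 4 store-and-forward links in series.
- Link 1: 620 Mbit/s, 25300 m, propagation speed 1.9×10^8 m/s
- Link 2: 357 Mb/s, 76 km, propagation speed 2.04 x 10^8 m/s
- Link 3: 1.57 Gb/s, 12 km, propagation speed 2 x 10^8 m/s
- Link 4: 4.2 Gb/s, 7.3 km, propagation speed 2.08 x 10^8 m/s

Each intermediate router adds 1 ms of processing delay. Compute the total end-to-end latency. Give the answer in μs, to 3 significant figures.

3770 μs

L = 4000 × 8 = 32000 bits.
Transmission delays (L/R per hop): 51.6129, 89.6359, 20.3822, 7.61905 μs; sum = 169.25 μs.
Propagation delays (d/s per hop): 133.158, 372.549, 60, 35.0962 μs; sum = 600.803 μs.
Processing at 3 router(s): 3 × 1 ms = 3000 μs.
End-to-end = 3770 μs.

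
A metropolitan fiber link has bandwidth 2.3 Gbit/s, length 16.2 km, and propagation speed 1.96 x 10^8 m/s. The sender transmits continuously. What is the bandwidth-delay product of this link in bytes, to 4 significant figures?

Propagation delay = 16200 / 196000000 = 8.26531e-05 s.
BDP = R × t_prop = 2300000000 × 8.26531e-05 = 190102 bits.
In bytes: 190102/8 = 23760 bytes.

23760 bytes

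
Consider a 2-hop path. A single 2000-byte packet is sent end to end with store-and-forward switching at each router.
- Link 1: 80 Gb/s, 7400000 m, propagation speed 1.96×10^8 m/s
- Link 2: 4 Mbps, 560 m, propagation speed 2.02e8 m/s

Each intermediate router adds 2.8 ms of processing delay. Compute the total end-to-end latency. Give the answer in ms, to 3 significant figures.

L = 2000 × 8 = 16000 bits.
Transmission delays (L/R per hop): 0.0002, 4 ms; sum = 4.0002 ms.
Propagation delays (d/s per hop): 37.7551, 0.00277228 ms; sum = 37.7579 ms.
Processing at 1 router(s): 1 × 2.8 ms = 2.8 ms.
End-to-end = 44.6 ms.

44.6 ms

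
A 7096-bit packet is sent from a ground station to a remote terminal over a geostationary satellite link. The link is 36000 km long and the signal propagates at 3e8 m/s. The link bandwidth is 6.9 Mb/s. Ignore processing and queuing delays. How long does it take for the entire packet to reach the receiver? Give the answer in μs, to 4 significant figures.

Transmission delay = L/R = 7096 / 6900000 = 1028.41 μs.
Propagation delay = d/s = 36000000 m / 300000000 m/s = 120000 μs.
Total = 121000 μs.

121000 μs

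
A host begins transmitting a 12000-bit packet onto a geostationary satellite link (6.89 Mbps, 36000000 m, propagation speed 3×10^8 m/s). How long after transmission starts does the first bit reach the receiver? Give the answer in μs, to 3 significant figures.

First bit experiences only propagation delay: d/s = 36000000/300000000 = 120000 μs.

120000 μs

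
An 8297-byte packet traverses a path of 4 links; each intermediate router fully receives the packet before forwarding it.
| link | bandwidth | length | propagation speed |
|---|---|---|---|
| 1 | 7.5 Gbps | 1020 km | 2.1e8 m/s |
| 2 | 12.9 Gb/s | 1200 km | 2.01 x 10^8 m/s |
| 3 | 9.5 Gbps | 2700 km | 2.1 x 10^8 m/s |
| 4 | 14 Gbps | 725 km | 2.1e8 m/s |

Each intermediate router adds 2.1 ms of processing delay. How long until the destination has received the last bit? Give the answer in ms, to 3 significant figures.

L = 8297 × 8 = 66376 bits.
Transmission delays (L/R per hop): 0.00885013, 0.00514543, 0.00698695, 0.00474114 ms; sum = 0.0257236 ms.
Propagation delays (d/s per hop): 4.85714, 5.97015, 12.8571, 3.45238 ms; sum = 27.1368 ms.
Processing at 3 router(s): 3 × 2.1 ms = 6.3 ms.
End-to-end = 33.5 ms.

33.5 ms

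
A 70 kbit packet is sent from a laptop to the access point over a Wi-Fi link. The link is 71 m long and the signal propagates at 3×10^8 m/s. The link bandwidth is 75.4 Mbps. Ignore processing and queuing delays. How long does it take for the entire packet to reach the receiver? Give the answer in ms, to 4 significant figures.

L = 70000 bits.
Transmission delay = L/R = 70000 / 75400000 = 0.928382 ms.
Propagation delay = d/s = 71 m / 300000000 m/s = 0.000236667 ms.
Total = 0.9286 ms.

0.9286 ms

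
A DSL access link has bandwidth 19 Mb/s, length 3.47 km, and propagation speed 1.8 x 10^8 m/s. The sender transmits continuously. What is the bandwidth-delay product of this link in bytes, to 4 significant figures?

Propagation delay = 3470 / 180000000 = 1.92778e-05 s.
BDP = R × t_prop = 19000000 × 1.92778e-05 = 366.278 bits.
In bytes: 366.278/8 = 45.78 bytes.

45.78 bytes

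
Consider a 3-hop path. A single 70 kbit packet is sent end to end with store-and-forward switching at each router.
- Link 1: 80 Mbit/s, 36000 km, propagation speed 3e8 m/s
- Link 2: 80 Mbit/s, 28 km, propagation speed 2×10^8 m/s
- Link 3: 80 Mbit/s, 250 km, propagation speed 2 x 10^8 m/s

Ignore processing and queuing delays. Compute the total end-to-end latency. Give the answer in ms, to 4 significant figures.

L = 70000 bits.
Transmission delay per hop = L/R = 70000/80000000 = 0.875 ms; 3 hops → 2.625 ms.
Propagation delays (d/s per hop): 120, 0.14, 1.25 ms; sum = 121.39 ms.
End-to-end = 124.0 ms.

124.0 ms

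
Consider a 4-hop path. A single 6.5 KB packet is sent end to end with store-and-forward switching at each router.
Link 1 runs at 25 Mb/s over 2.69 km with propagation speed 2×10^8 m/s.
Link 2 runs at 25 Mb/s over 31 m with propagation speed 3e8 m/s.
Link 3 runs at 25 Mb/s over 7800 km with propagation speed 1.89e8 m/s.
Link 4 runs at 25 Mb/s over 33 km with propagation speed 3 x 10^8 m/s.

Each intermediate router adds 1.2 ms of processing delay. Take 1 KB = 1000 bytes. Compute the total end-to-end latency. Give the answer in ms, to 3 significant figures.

L = 52000 bits.
Transmission delay per hop = L/R = 52000/25000000 = 2.08 ms; 4 hops → 8.32 ms.
Propagation delays (d/s per hop): 0.01345, 0.000103333, 41.2698, 0.11 ms; sum = 41.3934 ms.
Processing at 3 router(s): 3 × 1.2 ms = 3.6 ms.
End-to-end = 53.3 ms.

53.3 ms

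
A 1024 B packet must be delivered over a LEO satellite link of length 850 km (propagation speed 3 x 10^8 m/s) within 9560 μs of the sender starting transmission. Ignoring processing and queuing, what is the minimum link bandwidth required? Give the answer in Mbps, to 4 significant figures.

1.218 Mbps

L = 8192 bits.
Propagation delay = 850000 / 300000000 = 2833.33 μs.
Transmission budget = 9560 − 2833.33 = 6726.67 μs.
R ≥ L / t_tx = 8192 bits / 0.00672667 s = 1.218 Mbps.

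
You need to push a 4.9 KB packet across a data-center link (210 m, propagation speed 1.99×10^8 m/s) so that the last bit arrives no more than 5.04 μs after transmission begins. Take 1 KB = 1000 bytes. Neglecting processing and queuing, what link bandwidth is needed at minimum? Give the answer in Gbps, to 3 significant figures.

9.84 Gbps

L = 39200 bits.
Propagation delay = 210 / 199000000 = 1.05528 μs.
Transmission budget = 5.04 − 1.05528 = 3.98472 μs.
R ≥ L / t_tx = 39200 bits / 3.98472e-06 s = 9.84 Gbps.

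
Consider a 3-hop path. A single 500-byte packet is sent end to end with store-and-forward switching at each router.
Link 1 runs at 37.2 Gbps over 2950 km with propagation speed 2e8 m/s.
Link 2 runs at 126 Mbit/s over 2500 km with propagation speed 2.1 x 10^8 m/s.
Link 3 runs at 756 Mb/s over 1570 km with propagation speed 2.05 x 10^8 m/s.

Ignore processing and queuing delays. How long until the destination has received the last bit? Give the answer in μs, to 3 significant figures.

34400 μs

L = 500 × 8 = 4000 bits.
Transmission delays (L/R per hop): 0.107527, 31.746, 5.29101 μs; sum = 37.1446 μs.
Propagation delays (d/s per hop): 14750, 11904.8, 7658.54 μs; sum = 34313.3 μs.
End-to-end = 34400 μs.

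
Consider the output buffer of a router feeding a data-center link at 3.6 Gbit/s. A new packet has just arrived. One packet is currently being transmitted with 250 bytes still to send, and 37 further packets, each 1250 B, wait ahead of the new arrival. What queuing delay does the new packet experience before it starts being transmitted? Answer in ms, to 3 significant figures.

Each queued packet: L/R = 10000/3600000000 = 0.00277778 ms.
37 queued → 0.102778 ms.
Plus remaining 2000 bits of current packet: 0.000555556 ms.
Queuing delay = 0.103 ms.

0.103 ms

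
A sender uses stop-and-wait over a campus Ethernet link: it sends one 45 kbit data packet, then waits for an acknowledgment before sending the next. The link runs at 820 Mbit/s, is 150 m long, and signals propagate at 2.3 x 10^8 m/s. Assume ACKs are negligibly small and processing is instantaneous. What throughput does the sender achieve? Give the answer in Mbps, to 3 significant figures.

t_tx = L/R = 45000/820000000 = 5.4878e-05 s.
t_prop = 150/2.3e+08 = 6.52174e-07 s; RTT = 1.30435e-06 s.
Cycle = t_tx + RTT = 5.61824e-05 s.
Throughput = L / cycle = 45000 / 5.61824e-05 = 801 Mbps.

801 Mbps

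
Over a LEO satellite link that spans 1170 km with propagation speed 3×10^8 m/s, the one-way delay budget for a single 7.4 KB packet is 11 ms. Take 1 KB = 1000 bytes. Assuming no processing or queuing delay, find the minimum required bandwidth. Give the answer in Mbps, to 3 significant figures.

8.34 Mbps

L = 59200 bits.
Propagation delay = 1170000 / 300000000 = 3.9 ms.
Transmission budget = 11 − 3.9 = 7.1 ms.
R ≥ L / t_tx = 59200 bits / 0.0071 s = 8.34 Mbps.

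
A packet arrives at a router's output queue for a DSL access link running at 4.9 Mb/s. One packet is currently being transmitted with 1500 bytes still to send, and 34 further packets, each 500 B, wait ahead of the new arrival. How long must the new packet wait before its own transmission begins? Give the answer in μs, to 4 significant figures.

30200 μs

Each queued packet: L/R = 4000/4900000 = 816.327 μs.
34 queued → 27755.1 μs.
Plus remaining 12000 bits of current packet: 2448.98 μs.
Queuing delay = 30200 μs.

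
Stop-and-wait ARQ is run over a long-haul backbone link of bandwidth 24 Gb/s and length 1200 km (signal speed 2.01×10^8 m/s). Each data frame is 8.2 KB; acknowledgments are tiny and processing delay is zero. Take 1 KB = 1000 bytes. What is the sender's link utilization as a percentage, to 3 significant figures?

t_tx = L/R = 65600/24000000000 = 2.73333e-06 s.
t_prop = 1200000/2.01e+08 = 0.00597015 s; RTT = 0.0119403 s.
Cycle = t_tx + RTT = 0.011943 s.
Utilization = t_tx / cycle = 2.73333e-06/0.011943 = 0.0229 %.

0.0229 %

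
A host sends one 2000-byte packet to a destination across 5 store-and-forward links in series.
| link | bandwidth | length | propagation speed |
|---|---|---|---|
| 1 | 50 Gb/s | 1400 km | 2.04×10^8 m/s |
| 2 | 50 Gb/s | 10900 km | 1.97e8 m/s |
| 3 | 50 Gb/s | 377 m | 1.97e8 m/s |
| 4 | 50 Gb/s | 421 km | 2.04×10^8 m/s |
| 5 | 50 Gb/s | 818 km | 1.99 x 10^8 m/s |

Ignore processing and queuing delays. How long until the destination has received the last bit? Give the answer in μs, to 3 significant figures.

68400 μs

L = 2000 × 8 = 16000 bits.
Transmission delay per hop = L/R = 16000/50000000000 = 0.32 μs; 5 hops → 1.6 μs.
Propagation delays (d/s per hop): 6862.75, 55329.9, 1.91371, 2063.73, 4110.55 μs; sum = 68368.9 μs.
End-to-end = 68400 μs.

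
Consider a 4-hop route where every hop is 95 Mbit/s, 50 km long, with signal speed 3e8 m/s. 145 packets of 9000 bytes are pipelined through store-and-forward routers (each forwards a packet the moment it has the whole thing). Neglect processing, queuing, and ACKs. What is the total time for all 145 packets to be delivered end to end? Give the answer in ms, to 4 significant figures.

Per-hop transmission t_tx = L/R = 72000/95000000 = 0.757895 ms.
Per-hop propagation t_prop = 50000/300000000 = 0.166667 ms.
Pipeline fill: first packet needs 4·t_tx to clear all hops; remaining 144 packets each add one t_tx.
Total = (4+145-1)·t_tx + 4·t_prop = 148·0.757895 + 4·0.166667 = 112.8 ms.

112.8 ms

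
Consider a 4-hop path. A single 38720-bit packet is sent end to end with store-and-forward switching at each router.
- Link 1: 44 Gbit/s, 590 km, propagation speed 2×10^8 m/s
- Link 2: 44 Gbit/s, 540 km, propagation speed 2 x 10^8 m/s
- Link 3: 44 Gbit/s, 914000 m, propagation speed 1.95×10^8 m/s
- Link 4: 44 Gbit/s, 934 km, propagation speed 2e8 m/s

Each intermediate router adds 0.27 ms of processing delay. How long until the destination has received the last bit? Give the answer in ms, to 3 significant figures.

Transmission delay per hop = L/R = 38720/44000000000 = 0.00088 ms; 4 hops → 0.00352 ms.
Propagation delays (d/s per hop): 2.95, 2.7, 4.68718, 4.67 ms; sum = 15.0072 ms.
Processing at 3 router(s): 3 × 0.27 ms = 0.81 ms.
End-to-end = 15.8 ms.

15.8 ms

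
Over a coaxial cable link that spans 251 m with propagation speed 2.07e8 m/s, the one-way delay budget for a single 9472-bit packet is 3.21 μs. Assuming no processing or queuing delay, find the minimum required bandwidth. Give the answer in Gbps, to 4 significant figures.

4.742 Gbps

Propagation delay = 251 / 2.07e+08 = 1.21256 μs.
Transmission budget = 3.21 − 1.21256 = 1.99744 μs.
R ≥ L / t_tx = 9472 bits / 1.99744e-06 s = 4.742 Gbps.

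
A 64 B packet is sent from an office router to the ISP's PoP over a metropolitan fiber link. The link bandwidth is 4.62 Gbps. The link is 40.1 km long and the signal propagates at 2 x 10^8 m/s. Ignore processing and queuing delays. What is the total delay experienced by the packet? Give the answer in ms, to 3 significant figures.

L = 64 × 8 = 512 bits.
Transmission delay = L/R = 512 / 4620000000 = 0.000110823 ms.
Propagation delay = d/s = 40100 m / 200000000 m/s = 0.2005 ms.
Total = 0.201 ms.

0.201 ms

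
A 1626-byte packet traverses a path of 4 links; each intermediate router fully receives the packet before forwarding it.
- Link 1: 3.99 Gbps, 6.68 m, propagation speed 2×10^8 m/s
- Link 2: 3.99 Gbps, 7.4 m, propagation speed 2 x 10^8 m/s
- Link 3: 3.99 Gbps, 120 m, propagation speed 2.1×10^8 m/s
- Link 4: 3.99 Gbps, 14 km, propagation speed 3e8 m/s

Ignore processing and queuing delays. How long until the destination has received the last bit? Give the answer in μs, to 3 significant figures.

L = 1626 × 8 = 13008 bits.
Transmission delay per hop = L/R = 13008/3990000000 = 3.26015 μs; 4 hops → 13.0406 μs.
Propagation delays (d/s per hop): 0.0334, 0.037, 0.571429, 46.6667 μs; sum = 47.3085 μs.
End-to-end = 60.3 μs.

60.3 μs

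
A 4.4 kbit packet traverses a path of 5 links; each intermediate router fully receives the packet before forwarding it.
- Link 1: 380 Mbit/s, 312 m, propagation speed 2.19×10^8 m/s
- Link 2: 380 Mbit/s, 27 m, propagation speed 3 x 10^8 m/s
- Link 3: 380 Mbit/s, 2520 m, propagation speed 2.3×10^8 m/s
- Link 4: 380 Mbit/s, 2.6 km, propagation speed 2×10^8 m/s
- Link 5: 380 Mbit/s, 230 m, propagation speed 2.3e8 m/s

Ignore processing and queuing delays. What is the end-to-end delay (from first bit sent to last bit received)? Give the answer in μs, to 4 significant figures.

L = 4400 bits.
Transmission delay per hop = L/R = 4400/380000000 = 11.5789 μs; 5 hops → 57.8947 μs.
Propagation delays (d/s per hop): 1.42466, 0.09, 10.9565, 13, 1 μs; sum = 26.4712 μs.
End-to-end = 84.37 μs.

84.37 μs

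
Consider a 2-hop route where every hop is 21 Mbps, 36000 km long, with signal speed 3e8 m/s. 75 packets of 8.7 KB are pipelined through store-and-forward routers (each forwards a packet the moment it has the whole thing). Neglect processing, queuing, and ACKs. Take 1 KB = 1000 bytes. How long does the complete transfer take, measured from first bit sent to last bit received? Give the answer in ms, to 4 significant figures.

Per-hop transmission t_tx = L/R = 69600/21000000 = 3.31429 ms.
Per-hop propagation t_prop = 36000000/300000000 = 120 ms.
Pipeline fill: first packet needs 2·t_tx to clear all hops; remaining 74 packets each add one t_tx.
Total = (2+75-1)·t_tx + 2·t_prop = 76·3.31429 + 2·120 = 491.9 ms.

491.9 ms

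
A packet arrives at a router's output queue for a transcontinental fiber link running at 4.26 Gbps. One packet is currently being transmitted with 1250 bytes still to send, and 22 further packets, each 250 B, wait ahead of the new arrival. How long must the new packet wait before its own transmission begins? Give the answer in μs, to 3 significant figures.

Each queued packet: L/R = 2000/4260000000 = 0.469484 μs.
22 queued → 10.3286 μs.
Plus remaining 10000 bits of current packet: 2.34742 μs.
Queuing delay = 12.7 μs.

12.7 μs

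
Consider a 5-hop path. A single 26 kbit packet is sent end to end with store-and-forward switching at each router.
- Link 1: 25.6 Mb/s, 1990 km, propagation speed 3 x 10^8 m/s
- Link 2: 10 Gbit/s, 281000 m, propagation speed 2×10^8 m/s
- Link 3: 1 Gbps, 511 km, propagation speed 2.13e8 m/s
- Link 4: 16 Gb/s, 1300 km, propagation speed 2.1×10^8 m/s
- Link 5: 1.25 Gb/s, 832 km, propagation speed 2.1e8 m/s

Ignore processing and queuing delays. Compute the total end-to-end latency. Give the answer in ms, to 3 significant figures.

21.7 ms

L = 26000 bits.
Transmission delays (L/R per hop): 1.01563, 0.0026, 0.026, 0.001625, 0.0208 ms; sum = 1.06665 ms.
Propagation delays (d/s per hop): 6.63333, 1.405, 2.39906, 6.19048, 3.9619 ms; sum = 20.5898 ms.
End-to-end = 21.7 ms.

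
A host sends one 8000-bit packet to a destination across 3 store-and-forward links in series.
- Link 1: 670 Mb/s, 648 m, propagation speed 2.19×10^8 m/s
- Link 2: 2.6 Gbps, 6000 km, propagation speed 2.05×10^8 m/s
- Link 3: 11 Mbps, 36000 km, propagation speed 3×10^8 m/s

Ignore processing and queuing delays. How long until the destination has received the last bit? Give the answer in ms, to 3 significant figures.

150 ms

Transmission delays (L/R per hop): 0.0119403, 0.00307692, 0.727273 ms; sum = 0.74229 ms.
Propagation delays (d/s per hop): 0.0029589, 29.2683, 120 ms; sum = 149.271 ms.
End-to-end = 150 ms.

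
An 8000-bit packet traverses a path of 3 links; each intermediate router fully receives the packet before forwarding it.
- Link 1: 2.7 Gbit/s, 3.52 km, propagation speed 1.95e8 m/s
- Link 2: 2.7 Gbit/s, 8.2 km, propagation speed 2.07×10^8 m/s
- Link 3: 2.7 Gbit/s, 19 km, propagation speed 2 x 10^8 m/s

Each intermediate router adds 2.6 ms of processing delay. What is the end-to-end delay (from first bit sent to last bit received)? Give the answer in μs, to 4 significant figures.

5362 μs

Transmission delay per hop = L/R = 8000/2700000000 = 2.96296 μs; 3 hops → 8.88889 μs.
Propagation delays (d/s per hop): 18.0513, 39.6135, 95 μs; sum = 152.665 μs.
Processing at 2 router(s): 2 × 2.6 ms = 5200 μs.
End-to-end = 5362 μs.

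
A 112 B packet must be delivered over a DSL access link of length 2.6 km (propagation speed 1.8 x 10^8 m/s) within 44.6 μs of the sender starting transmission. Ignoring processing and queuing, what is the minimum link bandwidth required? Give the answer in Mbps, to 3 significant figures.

L = 896 bits.
Propagation delay = 2600 / 180000000 = 14.4444 μs.
Transmission budget = 44.6 − 14.4444 = 30.1556 μs.
R ≥ L / t_tx = 896 bits / 3.01556e-05 s = 29.7 Mbps.

29.7 Mbps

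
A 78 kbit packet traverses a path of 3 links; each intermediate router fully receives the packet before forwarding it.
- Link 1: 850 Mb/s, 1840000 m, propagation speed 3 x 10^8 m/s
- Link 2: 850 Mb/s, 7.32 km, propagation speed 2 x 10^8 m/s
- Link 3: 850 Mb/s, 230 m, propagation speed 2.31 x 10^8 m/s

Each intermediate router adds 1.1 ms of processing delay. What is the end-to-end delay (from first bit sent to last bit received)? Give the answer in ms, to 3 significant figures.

8.65 ms

L = 78000 bits.
Transmission delay per hop = L/R = 78000/850000000 = 0.0917647 ms; 3 hops → 0.275294 ms.
Propagation delays (d/s per hop): 6.13333, 0.0366, 0.000995671 ms; sum = 6.17093 ms.
Processing at 2 router(s): 2 × 1.1 ms = 2.2 ms.
End-to-end = 8.65 ms.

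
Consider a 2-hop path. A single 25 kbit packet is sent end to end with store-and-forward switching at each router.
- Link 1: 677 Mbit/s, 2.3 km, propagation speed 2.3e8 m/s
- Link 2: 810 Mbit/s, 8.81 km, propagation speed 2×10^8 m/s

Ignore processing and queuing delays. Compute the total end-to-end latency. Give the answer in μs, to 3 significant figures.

122 μs

L = 25000 bits.
Transmission delays (L/R per hop): 36.9276, 30.8642 μs; sum = 67.7918 μs.
Propagation delays (d/s per hop): 10, 44.05 μs; sum = 54.05 μs.
End-to-end = 122 μs.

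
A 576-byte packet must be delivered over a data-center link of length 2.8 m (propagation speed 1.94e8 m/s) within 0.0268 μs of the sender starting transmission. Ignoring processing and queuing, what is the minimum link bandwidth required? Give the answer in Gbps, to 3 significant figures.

373 Gbps

L = 4608 bits.
Propagation delay = 2.8 / 194000000 = 0.014433 μs.
Transmission budget = 0.0268 − 0.014433 = 0.012367 μs.
R ≥ L / t_tx = 4608 bits / 1.2367e-08 s = 373 Gbps.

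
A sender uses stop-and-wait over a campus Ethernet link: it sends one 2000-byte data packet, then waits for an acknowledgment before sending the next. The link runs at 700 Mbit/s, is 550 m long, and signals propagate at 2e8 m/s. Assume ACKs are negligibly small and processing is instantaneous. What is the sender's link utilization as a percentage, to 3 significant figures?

80.6 %

t_tx = L/R = 16000/700000000 = 2.28571e-05 s.
t_prop = 550/200000000 = 2.75e-06 s; RTT = 5.5e-06 s.
Cycle = t_tx + RTT = 2.83571e-05 s.
Utilization = t_tx / cycle = 2.28571e-05/2.83571e-05 = 80.6 %.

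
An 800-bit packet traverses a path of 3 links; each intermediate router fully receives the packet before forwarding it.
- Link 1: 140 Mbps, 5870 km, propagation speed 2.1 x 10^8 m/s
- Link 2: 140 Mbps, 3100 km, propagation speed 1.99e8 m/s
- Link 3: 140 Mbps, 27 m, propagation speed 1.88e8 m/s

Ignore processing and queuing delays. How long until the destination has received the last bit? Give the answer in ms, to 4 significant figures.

Transmission delay per hop = L/R = 800/140000000 = 0.00571429 ms; 3 hops → 0.0171429 ms.
Propagation delays (d/s per hop): 27.9524, 15.5779, 0.000143617 ms; sum = 43.5304 ms.
End-to-end = 43.55 ms.

43.55 ms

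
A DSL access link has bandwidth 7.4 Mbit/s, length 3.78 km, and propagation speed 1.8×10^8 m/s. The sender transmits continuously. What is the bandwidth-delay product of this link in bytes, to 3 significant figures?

19.4 bytes

Propagation delay = 3780 / 180000000 = 2.1e-05 s.
BDP = R × t_prop = 7400000 × 2.1e-05 = 155.4 bits.
In bytes: 155.4/8 = 19.4 bytes.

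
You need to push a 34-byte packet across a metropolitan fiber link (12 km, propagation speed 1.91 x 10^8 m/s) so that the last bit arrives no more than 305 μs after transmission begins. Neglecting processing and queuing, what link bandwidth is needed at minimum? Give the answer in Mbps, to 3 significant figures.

1.12 Mbps

L = 272 bits.
Propagation delay = 12000 / 191000000 = 62.8272 μs.
Transmission budget = 305 − 62.8272 = 242.173 μs.
R ≥ L / t_tx = 272 bits / 0.000242173 s = 1.12 Mbps.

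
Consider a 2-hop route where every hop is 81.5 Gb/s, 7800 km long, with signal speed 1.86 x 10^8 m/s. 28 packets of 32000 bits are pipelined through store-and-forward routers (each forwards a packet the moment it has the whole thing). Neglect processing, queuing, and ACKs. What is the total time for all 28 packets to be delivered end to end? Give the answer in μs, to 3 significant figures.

Per-hop transmission t_tx = L/R = 32000/81500000000 = 0.392638 μs.
Per-hop propagation t_prop = 7800000/186000000 = 41935.5 μs.
Pipeline fill: first packet needs 2·t_tx to clear all hops; remaining 27 packets each add one t_tx.
Total = (2+28-1)·t_tx + 2·t_prop = 29·0.392638 + 2·41935.5 = 83900 μs.

83900 μs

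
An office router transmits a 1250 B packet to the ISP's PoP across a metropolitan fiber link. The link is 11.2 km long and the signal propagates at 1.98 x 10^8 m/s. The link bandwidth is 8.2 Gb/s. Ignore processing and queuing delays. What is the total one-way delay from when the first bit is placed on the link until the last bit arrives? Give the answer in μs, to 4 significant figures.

57.79 μs

L = 1250 × 8 = 10000 bits.
Transmission delay = L/R = 10000 / 8.2e+09 = 1.21951 μs.
Propagation delay = d/s = 11200 m / 198000000 m/s = 56.5657 μs.
Total = 57.79 μs.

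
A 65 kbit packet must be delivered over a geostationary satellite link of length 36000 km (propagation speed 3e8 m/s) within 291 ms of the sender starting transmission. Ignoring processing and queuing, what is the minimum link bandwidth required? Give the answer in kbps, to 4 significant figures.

Propagation delay = 36000000 / 300000000 = 120 ms.
Transmission budget = 291 − 120 = 171 ms.
R ≥ L / t_tx = 65000 bits / 0.171 s = 380.1 kbps.

380.1 kbps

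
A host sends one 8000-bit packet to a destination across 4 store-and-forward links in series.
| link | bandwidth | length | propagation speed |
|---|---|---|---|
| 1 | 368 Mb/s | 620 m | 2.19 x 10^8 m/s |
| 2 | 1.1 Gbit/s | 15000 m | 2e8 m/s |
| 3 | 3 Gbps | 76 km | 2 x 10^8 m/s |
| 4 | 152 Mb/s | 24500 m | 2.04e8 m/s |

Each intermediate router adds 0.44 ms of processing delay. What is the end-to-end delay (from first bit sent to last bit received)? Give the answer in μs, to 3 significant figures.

1980 μs

Transmission delays (L/R per hop): 21.7391, 7.27273, 2.66667, 52.6316 μs; sum = 84.3101 μs.
Propagation delays (d/s per hop): 2.83105, 75, 380, 120.098 μs; sum = 577.929 μs.
Processing at 3 router(s): 3 × 0.44 ms = 1320 μs.
End-to-end = 1980 μs.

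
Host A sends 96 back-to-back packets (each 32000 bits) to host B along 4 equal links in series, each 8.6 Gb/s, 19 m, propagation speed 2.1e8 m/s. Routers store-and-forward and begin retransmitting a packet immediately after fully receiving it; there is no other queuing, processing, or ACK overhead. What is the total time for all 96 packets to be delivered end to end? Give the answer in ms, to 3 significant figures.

Per-hop transmission t_tx = L/R = 32000/8600000000 = 0.00372093 ms.
Per-hop propagation t_prop = 19/210000000 = 9.04762e-05 ms.
Pipeline fill: first packet needs 4·t_tx to clear all hops; remaining 95 packets each add one t_tx.
Total = (4+96-1)·t_tx + 4·t_prop = 99·0.00372093 + 4·9.04762e-05 = 0.369 ms.

0.369 ms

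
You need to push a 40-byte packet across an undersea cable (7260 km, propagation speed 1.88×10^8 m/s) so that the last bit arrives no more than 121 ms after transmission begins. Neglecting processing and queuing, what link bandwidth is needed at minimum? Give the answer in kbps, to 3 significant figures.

L = 320 bits.
Propagation delay = 7260000 / 188000000 = 38.617 ms.
Transmission budget = 121 − 38.617 = 82.383 ms.
R ≥ L / t_tx = 320 bits / 0.082383 s = 3.88 kbps.

3.88 kbps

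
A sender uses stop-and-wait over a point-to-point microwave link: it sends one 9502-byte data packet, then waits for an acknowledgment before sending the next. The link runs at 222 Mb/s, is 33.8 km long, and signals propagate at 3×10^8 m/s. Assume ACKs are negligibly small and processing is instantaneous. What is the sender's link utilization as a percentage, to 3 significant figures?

t_tx = L/R = 76016/222000000 = 0.000342414 s.
t_prop = 33800/300000000 = 0.000112667 s; RTT = 0.000225333 s.
Cycle = t_tx + RTT = 0.000567748 s.
Utilization = t_tx / cycle = 0.000342414/0.000567748 = 60.3 %.

60.3 %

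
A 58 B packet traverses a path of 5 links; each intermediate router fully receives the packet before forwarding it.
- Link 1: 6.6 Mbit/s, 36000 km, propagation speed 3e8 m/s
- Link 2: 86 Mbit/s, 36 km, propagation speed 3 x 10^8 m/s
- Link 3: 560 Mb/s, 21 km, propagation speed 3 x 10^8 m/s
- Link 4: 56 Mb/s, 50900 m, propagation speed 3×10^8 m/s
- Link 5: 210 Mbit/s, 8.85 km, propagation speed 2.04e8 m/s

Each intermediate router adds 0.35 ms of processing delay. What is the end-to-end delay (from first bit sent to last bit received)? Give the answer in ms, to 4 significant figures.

L = 58 × 8 = 464 bits.
Transmission delays (L/R per hop): 0.070303, 0.00539535, 0.000828571, 0.00828571, 0.00220952 ms; sum = 0.0870222 ms.
Propagation delays (d/s per hop): 120, 0.12, 0.07, 0.169667, 0.0433824 ms; sum = 120.403 ms.
Processing at 4 router(s): 4 × 0.35 ms = 1.4 ms.
End-to-end = 121.9 ms.

121.9 ms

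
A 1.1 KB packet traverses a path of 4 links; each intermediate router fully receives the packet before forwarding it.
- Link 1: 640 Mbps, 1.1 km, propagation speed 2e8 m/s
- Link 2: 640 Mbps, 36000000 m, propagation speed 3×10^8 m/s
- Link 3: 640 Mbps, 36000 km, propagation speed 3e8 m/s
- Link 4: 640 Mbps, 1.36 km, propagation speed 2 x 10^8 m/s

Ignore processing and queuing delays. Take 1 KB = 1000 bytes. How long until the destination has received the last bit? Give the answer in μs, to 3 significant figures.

240000 μs

L = 8800 bits.
Transmission delay per hop = L/R = 8800/640000000 = 13.75 μs; 4 hops → 55 μs.
Propagation delays (d/s per hop): 5.5, 120000, 120000, 6.8 μs; sum = 240012 μs.
End-to-end = 240000 μs.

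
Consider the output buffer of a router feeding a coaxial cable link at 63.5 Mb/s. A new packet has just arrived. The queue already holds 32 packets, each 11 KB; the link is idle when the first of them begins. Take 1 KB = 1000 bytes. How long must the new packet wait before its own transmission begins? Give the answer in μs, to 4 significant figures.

44350 μs

Each queued packet: L/R = 88000/63500000 = 1385.83 μs.
32 queued → 44346.5 μs.
Queuing delay = 44350 μs.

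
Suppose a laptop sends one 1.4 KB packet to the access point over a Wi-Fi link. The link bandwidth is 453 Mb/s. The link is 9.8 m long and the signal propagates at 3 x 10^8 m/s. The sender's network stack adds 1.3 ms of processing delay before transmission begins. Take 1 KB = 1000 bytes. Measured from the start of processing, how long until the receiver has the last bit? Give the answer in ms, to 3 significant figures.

1.32 ms

L = 11200 bits.
Transmission delay = L/R = 11200 / 453000000 = 0.0247241 ms.
Propagation delay = d/s = 9.8 m / 300000000 m/s = 3.26667e-05 ms.
Plus processing delay 1.3 ms = 1.3 ms.
Total = 1.32 ms.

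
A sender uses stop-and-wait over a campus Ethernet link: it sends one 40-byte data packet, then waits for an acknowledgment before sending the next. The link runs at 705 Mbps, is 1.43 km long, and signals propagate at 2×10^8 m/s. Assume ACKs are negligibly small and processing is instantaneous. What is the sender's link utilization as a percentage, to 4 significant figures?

3.076 %

t_tx = L/R = 320/705000000 = 4.53901e-07 s.
t_prop = 1430/200000000 = 7.15e-06 s; RTT = 1.43e-05 s.
Cycle = t_tx + RTT = 1.47539e-05 s.
Utilization = t_tx / cycle = 4.53901e-07/1.47539e-05 = 3.076 %.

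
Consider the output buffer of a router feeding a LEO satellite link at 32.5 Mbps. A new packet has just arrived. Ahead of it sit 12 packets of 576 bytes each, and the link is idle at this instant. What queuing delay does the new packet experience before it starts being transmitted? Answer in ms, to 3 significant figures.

Each queued packet: L/R = 4608/32500000 = 0.141785 ms.
12 queued → 1.70142 ms.
Queuing delay = 1.70 ms.

1.70 ms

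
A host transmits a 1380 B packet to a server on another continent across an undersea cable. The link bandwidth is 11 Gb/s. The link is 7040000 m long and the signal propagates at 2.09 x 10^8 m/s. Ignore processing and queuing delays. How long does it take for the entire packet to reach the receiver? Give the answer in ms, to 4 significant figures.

33.69 ms

L = 1380 × 8 = 11040 bits.
Transmission delay = L/R = 11040 / 11000000000 = 0.00100364 ms.
Propagation delay = d/s = 7040000 m / 209000000 m/s = 33.6842 ms.
Total = 33.69 ms.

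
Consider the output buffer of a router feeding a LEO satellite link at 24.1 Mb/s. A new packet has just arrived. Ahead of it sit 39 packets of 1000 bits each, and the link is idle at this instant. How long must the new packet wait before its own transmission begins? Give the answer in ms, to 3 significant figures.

Each queued packet: L/R = 1000/24100000 = 0.0414938 ms.
39 queued → 1.61826 ms.
Queuing delay = 1.62 ms.

1.62 ms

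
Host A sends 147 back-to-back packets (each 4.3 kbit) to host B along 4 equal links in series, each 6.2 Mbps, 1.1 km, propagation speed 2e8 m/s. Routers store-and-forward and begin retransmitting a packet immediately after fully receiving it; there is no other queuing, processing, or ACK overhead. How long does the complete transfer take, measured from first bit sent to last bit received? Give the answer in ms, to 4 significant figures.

Per-hop transmission t_tx = L/R = 4300/6200000 = 0.693548 ms.
Per-hop propagation t_prop = 1100/200000000 = 0.0055 ms.
Pipeline fill: first packet needs 4·t_tx to clear all hops; remaining 146 packets each add one t_tx.
Total = (4+147-1)·t_tx + 4·t_prop = 150·0.693548 + 4·0.0055 = 104.1 ms.

104.1 ms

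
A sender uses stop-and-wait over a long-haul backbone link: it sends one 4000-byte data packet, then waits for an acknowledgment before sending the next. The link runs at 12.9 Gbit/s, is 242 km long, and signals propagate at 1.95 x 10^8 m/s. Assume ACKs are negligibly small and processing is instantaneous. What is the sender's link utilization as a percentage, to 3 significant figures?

t_tx = L/R = 32000/12900000000 = 2.48062e-06 s.
t_prop = 242000/195000000 = 0.00124103 s; RTT = 0.00248205 s.
Cycle = t_tx + RTT = 0.00248453 s.
Utilization = t_tx / cycle = 2.48062e-06/0.00248453 = 0.0998 %.

0.0998 %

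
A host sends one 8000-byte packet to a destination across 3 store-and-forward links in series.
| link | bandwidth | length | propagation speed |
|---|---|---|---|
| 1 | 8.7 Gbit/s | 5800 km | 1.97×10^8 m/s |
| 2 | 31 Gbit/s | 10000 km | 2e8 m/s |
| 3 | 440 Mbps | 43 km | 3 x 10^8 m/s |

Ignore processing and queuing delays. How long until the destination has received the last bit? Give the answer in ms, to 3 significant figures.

79.7 ms

L = 8000 × 8 = 64000 bits.
Transmission delays (L/R per hop): 0.00735632, 0.00206452, 0.145455 ms; sum = 0.154875 ms.
Propagation delays (d/s per hop): 29.4416, 50, 0.143333 ms; sum = 79.585 ms.
End-to-end = 79.7 ms.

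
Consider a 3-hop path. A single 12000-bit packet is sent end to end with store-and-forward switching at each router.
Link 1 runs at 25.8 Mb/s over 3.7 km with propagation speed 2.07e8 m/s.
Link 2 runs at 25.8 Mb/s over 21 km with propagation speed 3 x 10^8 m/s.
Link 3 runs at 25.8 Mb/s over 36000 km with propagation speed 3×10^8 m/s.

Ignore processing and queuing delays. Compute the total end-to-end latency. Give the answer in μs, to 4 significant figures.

Transmission delay per hop = L/R = 12000/25800000 = 465.116 μs; 3 hops → 1395.35 μs.
Propagation delays (d/s per hop): 17.8744, 70, 120000 μs; sum = 120088 μs.
End-to-end = 121500 μs.

121500 μs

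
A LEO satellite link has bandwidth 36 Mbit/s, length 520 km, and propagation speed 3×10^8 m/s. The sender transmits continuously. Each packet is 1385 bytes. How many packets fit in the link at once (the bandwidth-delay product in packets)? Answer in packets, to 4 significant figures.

Propagation delay = 520000 / 300000000 = 0.00173333 s.
BDP = R × t_prop = 36000000 × 0.00173333 = 62400 bits.
In packets of 11080 bits: 5.632 packets.

5.632 packets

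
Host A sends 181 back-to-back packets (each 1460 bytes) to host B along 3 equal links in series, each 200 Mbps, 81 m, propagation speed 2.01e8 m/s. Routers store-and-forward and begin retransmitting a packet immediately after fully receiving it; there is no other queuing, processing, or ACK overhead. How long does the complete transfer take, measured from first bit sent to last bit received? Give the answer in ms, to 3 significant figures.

Per-hop transmission t_tx = L/R = 11680/200000000 = 0.0584 ms.
Per-hop propagation t_prop = 81/2.01e+08 = 0.000402985 ms.
Pipeline fill: first packet needs 3·t_tx to clear all hops; remaining 180 packets each add one t_tx.
Total = (3+181-1)·t_tx + 3·t_prop = 183·0.0584 + 3·0.000402985 = 10.7 ms.

10.7 ms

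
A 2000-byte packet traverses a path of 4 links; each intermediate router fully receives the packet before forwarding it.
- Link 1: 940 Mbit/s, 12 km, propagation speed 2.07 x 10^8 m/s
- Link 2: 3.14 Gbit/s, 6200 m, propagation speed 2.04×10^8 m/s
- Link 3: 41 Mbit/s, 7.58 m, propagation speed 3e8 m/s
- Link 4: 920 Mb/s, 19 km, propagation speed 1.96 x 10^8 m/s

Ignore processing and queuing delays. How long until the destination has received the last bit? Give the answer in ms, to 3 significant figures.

L = 2000 × 8 = 16000 bits.
Transmission delays (L/R per hop): 0.0170213, 0.00509554, 0.390244, 0.0173913 ms; sum = 0.429752 ms.
Propagation delays (d/s per hop): 0.057971, 0.0303922, 2.52667e-05, 0.0969388 ms; sum = 0.185327 ms.
End-to-end = 0.615 ms.

0.615 ms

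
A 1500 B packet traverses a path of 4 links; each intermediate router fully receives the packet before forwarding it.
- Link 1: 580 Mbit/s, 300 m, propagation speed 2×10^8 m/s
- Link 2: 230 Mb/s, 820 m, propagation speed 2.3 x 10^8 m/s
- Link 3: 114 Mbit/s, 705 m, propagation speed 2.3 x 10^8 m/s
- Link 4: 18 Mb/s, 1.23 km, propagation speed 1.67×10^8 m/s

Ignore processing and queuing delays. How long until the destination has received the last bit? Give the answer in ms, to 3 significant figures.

0.860 ms

L = 1500 × 8 = 12000 bits.
Transmission delays (L/R per hop): 0.0206897, 0.0521739, 0.105263, 0.666667 ms; sum = 0.844793 ms.
Propagation delays (d/s per hop): 0.0015, 0.00356522, 0.00306522, 0.00736527 ms; sum = 0.0154957 ms.
End-to-end = 0.860 ms.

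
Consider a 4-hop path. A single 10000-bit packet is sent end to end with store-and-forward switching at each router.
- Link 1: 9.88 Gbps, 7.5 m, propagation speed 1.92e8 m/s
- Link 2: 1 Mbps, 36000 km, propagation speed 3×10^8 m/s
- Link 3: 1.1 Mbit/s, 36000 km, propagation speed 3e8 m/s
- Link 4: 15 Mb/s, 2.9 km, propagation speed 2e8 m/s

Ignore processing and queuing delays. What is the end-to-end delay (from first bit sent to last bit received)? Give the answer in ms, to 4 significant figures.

259.8 ms

Transmission delays (L/R per hop): 0.00101215, 10, 9.09091, 0.666667 ms; sum = 19.7586 ms.
Propagation delays (d/s per hop): 3.90625e-05, 120, 120, 0.0145 ms; sum = 240.015 ms.
End-to-end = 259.8 ms.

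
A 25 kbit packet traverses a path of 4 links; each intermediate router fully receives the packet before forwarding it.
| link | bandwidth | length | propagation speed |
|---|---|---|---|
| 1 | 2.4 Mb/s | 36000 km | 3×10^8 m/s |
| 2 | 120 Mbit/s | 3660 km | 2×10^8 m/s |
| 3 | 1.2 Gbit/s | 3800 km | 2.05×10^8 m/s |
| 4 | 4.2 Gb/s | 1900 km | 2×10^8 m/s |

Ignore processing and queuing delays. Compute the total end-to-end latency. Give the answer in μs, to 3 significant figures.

L = 25000 bits.
Transmission delays (L/R per hop): 10416.7, 208.333, 20.8333, 5.95238 μs; sum = 10651.8 μs.
Propagation delays (d/s per hop): 120000, 18300, 18536.6, 9500 μs; sum = 166337 μs.
End-to-end = 177000 μs.

177000 μs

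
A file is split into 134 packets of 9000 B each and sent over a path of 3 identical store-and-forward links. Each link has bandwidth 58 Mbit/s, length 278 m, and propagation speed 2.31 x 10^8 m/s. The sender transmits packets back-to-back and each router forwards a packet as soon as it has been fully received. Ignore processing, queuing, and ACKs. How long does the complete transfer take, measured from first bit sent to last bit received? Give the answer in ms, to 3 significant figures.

169 ms

Per-hop transmission t_tx = L/R = 72000/58000000 = 1.24138 ms.
Per-hop propagation t_prop = 278/231000000 = 0.00120346 ms.
Pipeline fill: first packet needs 3·t_tx to clear all hops; remaining 133 packets each add one t_tx.
Total = (3+134-1)·t_tx + 3·t_prop = 136·1.24138 + 3·0.00120346 = 169 ms.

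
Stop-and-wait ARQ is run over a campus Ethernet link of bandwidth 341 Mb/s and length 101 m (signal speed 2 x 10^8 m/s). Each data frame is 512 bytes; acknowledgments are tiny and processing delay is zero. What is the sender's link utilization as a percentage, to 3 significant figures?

92.2 %

t_tx = L/R = 4096/341000000 = 1.20117e-05 s.
t_prop = 101/200000000 = 5.05e-07 s; RTT = 1.01e-06 s.
Cycle = t_tx + RTT = 1.30217e-05 s.
Utilization = t_tx / cycle = 1.20117e-05/1.30217e-05 = 92.2 %.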